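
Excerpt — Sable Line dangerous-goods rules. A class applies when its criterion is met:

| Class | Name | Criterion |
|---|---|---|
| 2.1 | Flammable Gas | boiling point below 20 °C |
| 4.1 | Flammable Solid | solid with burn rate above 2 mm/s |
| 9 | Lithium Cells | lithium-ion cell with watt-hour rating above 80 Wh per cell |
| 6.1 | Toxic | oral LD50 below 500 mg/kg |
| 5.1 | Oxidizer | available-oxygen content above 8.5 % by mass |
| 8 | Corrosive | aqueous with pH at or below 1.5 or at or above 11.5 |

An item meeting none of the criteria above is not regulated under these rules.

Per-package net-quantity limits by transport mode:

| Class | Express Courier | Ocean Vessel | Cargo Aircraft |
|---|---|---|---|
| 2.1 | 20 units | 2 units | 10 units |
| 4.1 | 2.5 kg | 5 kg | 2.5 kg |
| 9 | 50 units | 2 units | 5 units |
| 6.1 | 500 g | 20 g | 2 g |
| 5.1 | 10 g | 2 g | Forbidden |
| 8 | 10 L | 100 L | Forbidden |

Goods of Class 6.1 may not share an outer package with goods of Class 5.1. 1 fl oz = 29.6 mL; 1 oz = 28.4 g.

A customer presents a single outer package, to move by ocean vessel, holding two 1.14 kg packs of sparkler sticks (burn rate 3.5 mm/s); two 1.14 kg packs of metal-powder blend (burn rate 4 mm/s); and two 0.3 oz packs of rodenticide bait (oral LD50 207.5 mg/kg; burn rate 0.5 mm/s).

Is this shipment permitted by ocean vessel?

Yes

With burn rate 3.5 mm/s (> 2 mm/s), the sparkler sticks fall in Class 4.1.
Metal-powder blend: burn rate 4 mm/s > 2 mm/s → Class 4.1 (Flammable Solid).
Rodenticide bait: oral LD50 207.5 mg/kg < 500 mg/kg → Class 6.1 (Toxic).
Total Class 4.1: (two 1.14 kg packs = 2.28 kg) + (two 1.14 kg packs = 2.28 kg) = 4.56 kg.
4.56 kg is within the ocean vessel limit of 5 kg for Class 4.1.
Class 6.1 quantity: two 0.3 oz packs = 17.04 g.
17.04 g ≤ 20 g (ocean vessel limit, Class 6.1) — within limit.
The segregation rule (Class 6.1 with Class 5.1) does not apply to Class 4.1 with Class 6.1.
Every hazard class is within its ocean vessel limit and no segregation rule is violated.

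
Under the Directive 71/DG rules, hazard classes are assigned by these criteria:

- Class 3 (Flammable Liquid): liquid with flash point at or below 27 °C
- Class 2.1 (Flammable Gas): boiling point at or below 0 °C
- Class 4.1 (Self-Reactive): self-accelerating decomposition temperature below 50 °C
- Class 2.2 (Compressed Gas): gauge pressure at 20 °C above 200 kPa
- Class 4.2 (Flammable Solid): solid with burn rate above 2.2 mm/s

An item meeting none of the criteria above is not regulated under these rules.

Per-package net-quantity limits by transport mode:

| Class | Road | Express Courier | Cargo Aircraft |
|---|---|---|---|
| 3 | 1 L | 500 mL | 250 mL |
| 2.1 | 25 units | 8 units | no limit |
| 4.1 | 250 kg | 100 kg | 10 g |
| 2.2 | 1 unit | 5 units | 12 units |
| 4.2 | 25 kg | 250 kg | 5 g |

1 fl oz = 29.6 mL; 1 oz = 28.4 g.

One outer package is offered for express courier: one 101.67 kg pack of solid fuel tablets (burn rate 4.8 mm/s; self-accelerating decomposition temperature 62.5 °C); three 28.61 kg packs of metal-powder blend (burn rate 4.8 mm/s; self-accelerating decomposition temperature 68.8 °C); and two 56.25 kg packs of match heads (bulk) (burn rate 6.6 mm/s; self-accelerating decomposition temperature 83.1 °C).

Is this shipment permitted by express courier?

No

Solid fuel tablets: burn rate 4.8 mm/s > 2.2 mm/s → Class 4.2 (Flammable Solid).
The metal-powder blend has burn rate 4.8 mm/s, which is > 2.2 mm/s, so it is Class 4.2 (Flammable Solid).
Burn rate 6.6 mm/s meets the Class 4.2 criterion (Flammable Solid), so the match heads (bulk) are Class 4.2.
Class 4.2 net quantity: 101.67 kg + (three 28.61 kg packs = 85.83 kg) + (two 56.25 kg packs = 112.5 kg) = 300 kg.
300 kg > 250 kg (express courier limit, Class 4.2) — over the limit.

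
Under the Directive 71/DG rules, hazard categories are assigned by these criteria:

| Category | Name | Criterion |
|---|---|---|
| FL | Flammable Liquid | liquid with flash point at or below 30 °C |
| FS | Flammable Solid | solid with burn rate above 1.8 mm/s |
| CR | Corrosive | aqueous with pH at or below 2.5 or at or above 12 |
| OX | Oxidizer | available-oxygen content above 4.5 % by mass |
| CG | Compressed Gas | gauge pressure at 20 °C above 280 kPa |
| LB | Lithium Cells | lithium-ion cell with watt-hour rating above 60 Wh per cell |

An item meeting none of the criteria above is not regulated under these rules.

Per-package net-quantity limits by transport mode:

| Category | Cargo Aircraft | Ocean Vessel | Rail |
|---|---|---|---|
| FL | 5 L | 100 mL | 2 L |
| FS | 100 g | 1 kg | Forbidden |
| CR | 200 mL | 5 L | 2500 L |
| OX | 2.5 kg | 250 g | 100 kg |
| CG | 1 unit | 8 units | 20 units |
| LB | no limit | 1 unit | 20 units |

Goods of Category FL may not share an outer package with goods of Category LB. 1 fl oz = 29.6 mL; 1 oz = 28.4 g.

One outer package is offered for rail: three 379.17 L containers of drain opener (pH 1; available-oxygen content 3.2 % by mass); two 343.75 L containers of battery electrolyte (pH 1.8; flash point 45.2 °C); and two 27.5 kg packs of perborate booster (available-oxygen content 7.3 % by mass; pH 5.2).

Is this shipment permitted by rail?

Yes

With pH 1 (≤ 2.5), the drain opener falls in Category CR.
pH 1.8 meets the Category CR criterion (Corrosive), so the battery electrolyte is Category CR.
Available-oxygen content 7.3 % by mass meets the Category OX criterion (Oxidizer), so the perborate booster is Category OX.
Category OX quantity: two 27.5 kg packs = 55 kg.
55 kg ≤ 100 kg (rail limit, Category OX) — within limit.
Total Category CR: (three 379.17 L containers = 1137.51 L) + (two 343.75 L containers = 687.5 L) = 1825.01 L.
That is within the Category CR rail limit of 2500 L.
The segregation rule (Category FL with Category LB) does not apply to Category OX with Category CR.
Every hazard category is within its rail limit and no segregation rule is violated.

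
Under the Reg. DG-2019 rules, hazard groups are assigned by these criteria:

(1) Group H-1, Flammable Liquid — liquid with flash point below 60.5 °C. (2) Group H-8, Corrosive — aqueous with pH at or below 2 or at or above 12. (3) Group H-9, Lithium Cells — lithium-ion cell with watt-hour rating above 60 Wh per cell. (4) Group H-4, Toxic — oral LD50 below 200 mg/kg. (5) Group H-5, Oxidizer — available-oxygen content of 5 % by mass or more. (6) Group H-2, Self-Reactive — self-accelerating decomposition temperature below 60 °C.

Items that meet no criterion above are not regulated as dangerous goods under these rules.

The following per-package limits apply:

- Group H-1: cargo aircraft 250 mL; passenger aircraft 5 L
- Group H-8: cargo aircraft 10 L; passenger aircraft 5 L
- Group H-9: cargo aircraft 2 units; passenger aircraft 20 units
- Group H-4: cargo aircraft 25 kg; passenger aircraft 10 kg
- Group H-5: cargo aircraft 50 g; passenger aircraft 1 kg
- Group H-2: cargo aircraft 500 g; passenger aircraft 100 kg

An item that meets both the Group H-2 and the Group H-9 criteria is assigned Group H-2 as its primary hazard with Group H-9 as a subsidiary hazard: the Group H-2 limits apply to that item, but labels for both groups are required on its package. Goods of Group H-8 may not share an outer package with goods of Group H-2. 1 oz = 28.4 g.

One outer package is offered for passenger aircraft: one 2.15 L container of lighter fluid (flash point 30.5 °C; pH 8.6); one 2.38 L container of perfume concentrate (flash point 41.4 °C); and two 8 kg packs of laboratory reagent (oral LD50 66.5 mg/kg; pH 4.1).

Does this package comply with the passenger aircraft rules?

Lighter fluid: flash point 30.5 °C < 60.5 °C → Group H-1 (Flammable Liquid).
Flash point 41.4 °C meets the Group H-1 criterion (Flammable Liquid), so the perfume concentrate is Group H-1.
Oral LD50 66.5 mg/kg meets the Group H-4 criterion (Toxic), so the laboratory reagent is Group H-4.
Total Group H-1: 2.15 L + 2.38 L = 4.53 L.
That is within the Group H-1 passenger aircraft limit of 5 L.
Group H-4 quantity: two 8 kg packs = 16 kg.
That exceeds the Group H-4 passenger aircraft limit of 10 kg.
The segregation rule (Group H-8 with Group H-2) does not apply to Group H-1 with Group H-4.

No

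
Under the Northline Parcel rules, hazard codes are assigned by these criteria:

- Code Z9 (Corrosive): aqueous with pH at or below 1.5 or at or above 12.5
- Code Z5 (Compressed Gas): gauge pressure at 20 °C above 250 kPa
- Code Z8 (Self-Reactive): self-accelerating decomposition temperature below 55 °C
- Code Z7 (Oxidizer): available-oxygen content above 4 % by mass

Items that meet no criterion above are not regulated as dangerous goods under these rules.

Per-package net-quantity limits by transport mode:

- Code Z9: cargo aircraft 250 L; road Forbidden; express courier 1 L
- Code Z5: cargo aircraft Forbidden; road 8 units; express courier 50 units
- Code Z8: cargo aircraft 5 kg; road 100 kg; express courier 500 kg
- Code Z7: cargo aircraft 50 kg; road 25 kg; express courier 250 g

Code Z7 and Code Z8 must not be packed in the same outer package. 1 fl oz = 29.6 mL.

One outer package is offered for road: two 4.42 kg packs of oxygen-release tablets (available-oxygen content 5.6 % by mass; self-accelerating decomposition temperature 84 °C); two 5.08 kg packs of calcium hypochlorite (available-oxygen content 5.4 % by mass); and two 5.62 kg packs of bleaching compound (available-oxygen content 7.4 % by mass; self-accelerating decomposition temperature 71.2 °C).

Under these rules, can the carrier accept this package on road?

Available-oxygen content 5.6 % by mass meets the Code Z7 criterion (Oxidizer), so the oxygen-release tablets are Code Z7.
Available-oxygen content 5.4 % by mass meets the Code Z7 criterion (Oxidizer), so the calcium hypochlorite is Code Z7.
Available-oxygen content 7.4 % by mass meets the Code Z7 criterion (Oxidizer), so the bleaching compound is Code Z7.
Code Z7 net quantity: (two 4.42 kg packs = 8.84 kg) + (two 5.08 kg packs = 10.16 kg) + (two 5.62 kg packs = 11.24 kg) = 30.24 kg.
30.24 kg > 25 kg (road limit, Code Z7) — over the limit.

No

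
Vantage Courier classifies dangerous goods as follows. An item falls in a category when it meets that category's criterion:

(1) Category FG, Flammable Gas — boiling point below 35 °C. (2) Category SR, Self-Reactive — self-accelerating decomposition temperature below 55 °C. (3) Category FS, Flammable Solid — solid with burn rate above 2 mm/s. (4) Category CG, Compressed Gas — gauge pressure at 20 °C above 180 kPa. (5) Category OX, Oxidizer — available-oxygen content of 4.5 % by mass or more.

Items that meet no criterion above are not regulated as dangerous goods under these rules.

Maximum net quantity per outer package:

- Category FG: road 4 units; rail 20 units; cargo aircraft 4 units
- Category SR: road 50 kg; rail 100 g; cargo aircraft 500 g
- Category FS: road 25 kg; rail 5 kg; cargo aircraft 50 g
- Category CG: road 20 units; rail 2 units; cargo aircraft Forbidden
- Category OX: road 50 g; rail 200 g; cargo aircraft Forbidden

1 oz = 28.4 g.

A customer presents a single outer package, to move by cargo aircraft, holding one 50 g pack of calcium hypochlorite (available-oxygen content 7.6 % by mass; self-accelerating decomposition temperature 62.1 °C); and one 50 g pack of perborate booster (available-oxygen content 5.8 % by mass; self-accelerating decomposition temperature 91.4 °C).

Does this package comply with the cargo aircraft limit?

No

Calcium hypochlorite: available-oxygen content 7.6 % by mass ≥ 4.5 % by mass → Category OX (Oxidizer).
Perborate booster: available-oxygen content 5.8 % by mass ≥ 4.5 % by mass → Category OX (Oxidizer).
Total Category OX: 50 g + 50 g = 100 g.
By cargo aircraft, Category OX is Forbidden regardless of quantity.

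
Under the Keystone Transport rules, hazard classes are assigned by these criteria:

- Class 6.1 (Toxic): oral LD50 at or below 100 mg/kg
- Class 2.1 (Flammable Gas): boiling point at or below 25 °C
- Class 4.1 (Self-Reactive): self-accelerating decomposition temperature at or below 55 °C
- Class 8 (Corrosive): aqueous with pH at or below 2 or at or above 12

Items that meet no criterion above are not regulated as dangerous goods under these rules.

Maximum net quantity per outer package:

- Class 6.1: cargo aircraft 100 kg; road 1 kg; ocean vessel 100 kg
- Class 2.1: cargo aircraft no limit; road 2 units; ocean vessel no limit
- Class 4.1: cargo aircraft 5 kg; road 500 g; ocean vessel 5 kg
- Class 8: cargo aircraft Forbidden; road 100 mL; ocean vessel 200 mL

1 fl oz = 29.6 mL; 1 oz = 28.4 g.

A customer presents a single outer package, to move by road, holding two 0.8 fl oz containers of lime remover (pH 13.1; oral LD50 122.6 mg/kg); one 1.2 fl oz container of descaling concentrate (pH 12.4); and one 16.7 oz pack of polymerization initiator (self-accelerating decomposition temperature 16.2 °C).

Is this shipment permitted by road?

The lime remover has pH 13.1, which is ≥ 12, so it is Class 8 (Corrosive).
With pH 12.4 (≥ 12), the descaling concentrate falls in Class 8.
The polymerization initiator has self-accelerating decomposition temperature 16.2 °C, which is ≤ 55 °C, so it is Class 4.1 (Self-Reactive).
Class 8 net quantity: (two 0.8 fl oz containers = 47.36 mL) + (one 1.2 fl oz container = 35.52 mL) = 82.88 mL.
82.88 mL ≤ 100 mL (road limit, Class 8) — within limit.
Class 4.1 quantity: one 16.7 oz pack = 474.28 g.
474.28 g is within the road limit of 500 g for Class 4.1.
Every hazard class is within its road limit and no segregation rule is violated.

Yes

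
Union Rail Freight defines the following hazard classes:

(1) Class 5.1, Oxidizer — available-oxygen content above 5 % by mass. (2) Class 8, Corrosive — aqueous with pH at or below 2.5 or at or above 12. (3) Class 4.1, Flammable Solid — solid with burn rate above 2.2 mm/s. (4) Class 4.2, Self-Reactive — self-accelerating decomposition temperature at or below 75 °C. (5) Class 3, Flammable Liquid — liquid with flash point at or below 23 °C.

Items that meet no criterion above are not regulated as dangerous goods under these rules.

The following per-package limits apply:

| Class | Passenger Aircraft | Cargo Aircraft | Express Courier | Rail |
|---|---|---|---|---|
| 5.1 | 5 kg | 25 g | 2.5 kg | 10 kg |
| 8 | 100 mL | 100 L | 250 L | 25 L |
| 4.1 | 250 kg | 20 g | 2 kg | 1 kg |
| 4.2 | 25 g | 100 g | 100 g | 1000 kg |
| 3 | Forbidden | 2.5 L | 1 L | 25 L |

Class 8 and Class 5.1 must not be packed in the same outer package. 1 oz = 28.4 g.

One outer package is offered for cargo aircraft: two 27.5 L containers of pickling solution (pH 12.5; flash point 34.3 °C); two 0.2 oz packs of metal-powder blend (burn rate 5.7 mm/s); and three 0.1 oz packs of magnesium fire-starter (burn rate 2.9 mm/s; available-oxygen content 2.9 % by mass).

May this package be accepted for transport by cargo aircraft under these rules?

The pickling solution has pH 12.5, which is ≥ 12, so it is Class 8 (Corrosive).
Burn rate 5.7 mm/s meets the Class 4.1 criterion (Flammable Solid), so the metal-powder blend is Class 4.1.
Burn rate 2.9 mm/s meets the Class 4.1 criterion (Flammable Solid), so the magnesium fire-starter is Class 4.1.
Class 4.1 net quantity: (two 0.2 oz packs = 11.36 g) + (three 0.1 oz packs = 8.52 g) = 19.88 g.
That is within the Class 4.1 cargo aircraft limit of 20 g.
Class 8 quantity: two 27.5 L containers = 55 L.
That is within the Class 8 cargo aircraft limit of 100 L.
The segregation rule (Class 8 with Class 5.1) does not apply to Class 4.1 with Class 8.
Every hazard class is within its cargo aircraft limit and no segregation rule is violated.

Yes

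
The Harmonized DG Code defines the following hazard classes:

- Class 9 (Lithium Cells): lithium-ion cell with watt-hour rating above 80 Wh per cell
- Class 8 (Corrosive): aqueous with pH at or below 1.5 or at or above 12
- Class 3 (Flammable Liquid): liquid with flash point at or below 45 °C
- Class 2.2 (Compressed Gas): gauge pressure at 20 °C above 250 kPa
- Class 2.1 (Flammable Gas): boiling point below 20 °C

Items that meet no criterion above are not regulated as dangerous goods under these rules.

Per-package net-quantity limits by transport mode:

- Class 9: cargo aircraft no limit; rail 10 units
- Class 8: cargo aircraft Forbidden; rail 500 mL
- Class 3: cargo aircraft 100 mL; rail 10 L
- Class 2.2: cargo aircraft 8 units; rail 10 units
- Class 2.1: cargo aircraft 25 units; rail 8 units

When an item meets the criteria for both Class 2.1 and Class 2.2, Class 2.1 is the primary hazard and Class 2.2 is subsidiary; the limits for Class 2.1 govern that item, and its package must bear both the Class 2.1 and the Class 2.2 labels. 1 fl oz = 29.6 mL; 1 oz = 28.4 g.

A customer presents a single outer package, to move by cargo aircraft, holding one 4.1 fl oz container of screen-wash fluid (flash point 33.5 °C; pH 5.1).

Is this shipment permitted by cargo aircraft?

Flash point 33.5 °C meets the Class 3 criterion (Flammable Liquid), so the screen-wash fluid is Class 3.
Class 3 quantity: one 4.1 fl oz container = 121.36 mL.
121.36 mL > 100 mL (cargo aircraft limit, Class 3) — over the limit.

No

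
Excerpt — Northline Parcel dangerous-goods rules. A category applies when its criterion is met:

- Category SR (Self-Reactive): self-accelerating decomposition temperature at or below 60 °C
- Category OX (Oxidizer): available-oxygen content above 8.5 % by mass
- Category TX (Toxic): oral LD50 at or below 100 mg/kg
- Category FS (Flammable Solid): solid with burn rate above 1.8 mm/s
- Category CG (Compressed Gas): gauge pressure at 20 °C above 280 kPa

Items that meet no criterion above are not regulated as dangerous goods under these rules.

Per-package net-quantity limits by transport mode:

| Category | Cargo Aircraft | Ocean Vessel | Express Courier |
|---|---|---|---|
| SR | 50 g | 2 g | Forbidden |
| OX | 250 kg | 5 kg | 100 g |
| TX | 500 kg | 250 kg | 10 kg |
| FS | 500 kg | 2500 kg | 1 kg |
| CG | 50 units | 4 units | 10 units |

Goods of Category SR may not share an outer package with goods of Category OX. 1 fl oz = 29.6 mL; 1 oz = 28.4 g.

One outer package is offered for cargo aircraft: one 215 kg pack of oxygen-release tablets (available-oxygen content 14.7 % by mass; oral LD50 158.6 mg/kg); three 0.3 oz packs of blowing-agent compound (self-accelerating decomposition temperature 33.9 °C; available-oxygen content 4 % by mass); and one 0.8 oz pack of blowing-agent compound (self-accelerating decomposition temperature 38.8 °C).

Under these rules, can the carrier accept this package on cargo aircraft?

No

With available-oxygen content 14.7 % by mass (> 8.5 % by mass), the oxygen-release tablets fall in Category OX.
The blowing-agent compound has self-accelerating decomposition temperature 33.9 °C, which is ≤ 60 °C, so it is Category SR (Self-Reactive).
With self-accelerating decomposition temperature 38.8 °C (≤ 60 °C), the blowing-agent compound falls in Category SR.
Total Category SR: (three 0.3 oz packs = 25.56 g) + (one 0.8 oz pack = 22.72 g) = 48.28 g.
48.28 g is within the cargo aircraft limit of 50 g for Category SR.
Category OX quantity: 215 kg.
215 kg is within the cargo aircraft limit of 250 kg for Category OX.
Category SR and Category OX may not share an outer package.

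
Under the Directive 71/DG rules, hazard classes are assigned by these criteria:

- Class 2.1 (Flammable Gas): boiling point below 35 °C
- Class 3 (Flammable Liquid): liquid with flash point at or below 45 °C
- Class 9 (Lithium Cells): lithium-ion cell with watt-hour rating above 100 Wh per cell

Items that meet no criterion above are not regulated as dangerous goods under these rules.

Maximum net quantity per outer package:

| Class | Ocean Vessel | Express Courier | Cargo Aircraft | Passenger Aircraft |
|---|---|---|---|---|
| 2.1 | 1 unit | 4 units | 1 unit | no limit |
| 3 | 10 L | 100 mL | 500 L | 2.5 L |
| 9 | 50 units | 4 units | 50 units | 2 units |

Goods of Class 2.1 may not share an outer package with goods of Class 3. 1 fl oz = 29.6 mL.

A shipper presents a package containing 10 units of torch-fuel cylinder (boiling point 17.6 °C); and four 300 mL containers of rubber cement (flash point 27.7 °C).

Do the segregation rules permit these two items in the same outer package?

No

Boiling point 17.6 °C meets the Class 2.1 criterion (Flammable Gas), so the torch-fuel cylinder is Class 2.1.
Rubber cement: flash point 27.7 °C ≤ 45 °C → Class 3 (Flammable Liquid).
Class 2.1 and Class 3 may not share an outer package.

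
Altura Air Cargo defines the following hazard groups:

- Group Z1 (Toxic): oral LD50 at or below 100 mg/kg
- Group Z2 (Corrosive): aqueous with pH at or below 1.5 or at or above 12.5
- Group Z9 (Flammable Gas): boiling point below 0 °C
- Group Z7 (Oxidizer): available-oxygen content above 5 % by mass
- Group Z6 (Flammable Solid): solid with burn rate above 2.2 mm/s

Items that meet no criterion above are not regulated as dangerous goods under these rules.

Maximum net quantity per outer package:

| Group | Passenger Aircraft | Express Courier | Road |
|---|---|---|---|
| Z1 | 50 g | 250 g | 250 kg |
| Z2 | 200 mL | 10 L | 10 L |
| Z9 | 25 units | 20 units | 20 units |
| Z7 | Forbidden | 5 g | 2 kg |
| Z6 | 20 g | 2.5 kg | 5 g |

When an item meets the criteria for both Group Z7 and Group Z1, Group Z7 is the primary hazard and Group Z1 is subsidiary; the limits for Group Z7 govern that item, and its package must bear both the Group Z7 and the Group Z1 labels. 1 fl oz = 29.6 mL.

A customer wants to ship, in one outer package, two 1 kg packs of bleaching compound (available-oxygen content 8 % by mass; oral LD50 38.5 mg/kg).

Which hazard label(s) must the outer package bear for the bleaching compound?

Group Z1 and Z7

Bleaching compound: available-oxygen content 8 % by mass > 5 % by mass → Group Z7 (Oxidizer).
Bleaching compound: oral LD50 38.5 mg/kg ≤ 100 mg/kg → Group Z1 (Toxic).
By the precedence rule Group Z7 is primary and Group Z1 is subsidiary, and that rule requires both labels on the package.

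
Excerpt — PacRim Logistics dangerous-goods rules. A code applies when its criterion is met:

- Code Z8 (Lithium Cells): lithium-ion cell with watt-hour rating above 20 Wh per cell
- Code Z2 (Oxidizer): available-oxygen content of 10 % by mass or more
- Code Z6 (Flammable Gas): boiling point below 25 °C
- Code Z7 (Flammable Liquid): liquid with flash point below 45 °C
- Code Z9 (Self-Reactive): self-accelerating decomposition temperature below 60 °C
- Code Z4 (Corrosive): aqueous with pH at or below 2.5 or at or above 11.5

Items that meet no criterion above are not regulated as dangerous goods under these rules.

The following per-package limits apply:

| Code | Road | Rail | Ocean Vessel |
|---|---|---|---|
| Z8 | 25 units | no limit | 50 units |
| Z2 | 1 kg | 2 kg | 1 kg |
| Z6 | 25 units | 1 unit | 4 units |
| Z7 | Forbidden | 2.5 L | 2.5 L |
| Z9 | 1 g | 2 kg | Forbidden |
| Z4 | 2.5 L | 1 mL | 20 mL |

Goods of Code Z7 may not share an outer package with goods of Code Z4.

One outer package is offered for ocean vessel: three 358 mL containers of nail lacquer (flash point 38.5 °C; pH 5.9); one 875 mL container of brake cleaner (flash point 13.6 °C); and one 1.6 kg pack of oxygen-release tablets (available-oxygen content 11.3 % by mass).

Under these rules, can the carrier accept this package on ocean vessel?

No

Nail lacquer: flash point 38.5 °C < 45 °C → Code Z7 (Flammable Liquid).
The brake cleaner has flash point 13.6 °C, which is < 45 °C, so it is Code Z7 (Flammable Liquid).
With available-oxygen content 11.3 % by mass (≥ 10 % by mass), the oxygen-release tablets fall in Code Z2.
Total Code Z7: (three 358 mL containers = 1.074 L) + 875 mL = 1.949 L.
That is within the Code Z7 ocean vessel limit of 2.5 L.
Code Z2 quantity: 1.6 kg.
1.6 kg exceeds the ocean vessel limit of 1 kg for Code Z2.
The segregation rule (Code Z7 with Code Z4) does not apply to Code Z7 with Code Z2.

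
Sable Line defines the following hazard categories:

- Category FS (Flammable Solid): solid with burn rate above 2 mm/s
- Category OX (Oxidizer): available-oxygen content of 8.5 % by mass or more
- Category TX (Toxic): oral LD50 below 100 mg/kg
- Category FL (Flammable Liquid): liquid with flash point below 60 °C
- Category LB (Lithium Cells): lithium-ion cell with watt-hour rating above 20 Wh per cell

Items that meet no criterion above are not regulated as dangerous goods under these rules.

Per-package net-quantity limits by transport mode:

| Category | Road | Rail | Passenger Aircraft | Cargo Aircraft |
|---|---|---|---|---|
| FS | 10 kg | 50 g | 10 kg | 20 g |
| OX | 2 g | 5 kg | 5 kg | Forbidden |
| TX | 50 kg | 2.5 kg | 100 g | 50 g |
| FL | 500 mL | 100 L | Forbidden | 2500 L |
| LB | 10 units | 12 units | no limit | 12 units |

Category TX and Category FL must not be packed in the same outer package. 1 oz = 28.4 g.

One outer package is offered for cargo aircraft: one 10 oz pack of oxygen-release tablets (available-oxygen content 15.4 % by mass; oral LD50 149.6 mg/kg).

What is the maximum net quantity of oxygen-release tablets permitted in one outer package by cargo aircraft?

Oxygen-release tablets: available-oxygen content 15.4 % by mass ≥ 8.5 % by mass → Category OX (Oxidizer).
The cargo aircraft limit for Category OX is Forbidden.

Forbidden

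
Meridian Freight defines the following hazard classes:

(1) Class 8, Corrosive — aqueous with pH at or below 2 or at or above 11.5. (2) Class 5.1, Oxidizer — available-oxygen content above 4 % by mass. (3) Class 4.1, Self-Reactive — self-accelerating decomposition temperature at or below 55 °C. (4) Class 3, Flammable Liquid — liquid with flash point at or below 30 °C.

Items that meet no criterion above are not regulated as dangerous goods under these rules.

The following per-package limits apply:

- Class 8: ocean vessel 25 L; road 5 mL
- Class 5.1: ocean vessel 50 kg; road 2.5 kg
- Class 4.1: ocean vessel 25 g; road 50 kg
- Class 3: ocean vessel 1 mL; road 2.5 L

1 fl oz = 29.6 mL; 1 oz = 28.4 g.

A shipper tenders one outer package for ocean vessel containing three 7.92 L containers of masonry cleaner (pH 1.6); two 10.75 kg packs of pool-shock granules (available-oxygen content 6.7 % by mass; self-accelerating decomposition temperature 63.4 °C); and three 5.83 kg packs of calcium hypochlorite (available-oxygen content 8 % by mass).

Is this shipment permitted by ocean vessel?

Yes

With pH 1.6 (≤ 2), the masonry cleaner falls in Class 8.
Pool-shock granules: available-oxygen content 6.7 % by mass > 4 % by mass → Class 5.1 (Oxidizer).
The calcium hypochlorite has available-oxygen content 8 % by mass, which is > 4 % by mass, so it is Class 5.1 (Oxidizer).
Total Class 5.1: (two 10.75 kg packs = 21.5 kg) + (three 5.83 kg packs = 17.49 kg) = 38.99 kg.
That is within the Class 5.1 ocean vessel limit of 50 kg.
Class 8 quantity: three 7.92 L containers = 23.76 L.
23.76 L is within the ocean vessel limit of 25 L for Class 8.
Every hazard class is within its ocean vessel limit and no segregation rule is violated.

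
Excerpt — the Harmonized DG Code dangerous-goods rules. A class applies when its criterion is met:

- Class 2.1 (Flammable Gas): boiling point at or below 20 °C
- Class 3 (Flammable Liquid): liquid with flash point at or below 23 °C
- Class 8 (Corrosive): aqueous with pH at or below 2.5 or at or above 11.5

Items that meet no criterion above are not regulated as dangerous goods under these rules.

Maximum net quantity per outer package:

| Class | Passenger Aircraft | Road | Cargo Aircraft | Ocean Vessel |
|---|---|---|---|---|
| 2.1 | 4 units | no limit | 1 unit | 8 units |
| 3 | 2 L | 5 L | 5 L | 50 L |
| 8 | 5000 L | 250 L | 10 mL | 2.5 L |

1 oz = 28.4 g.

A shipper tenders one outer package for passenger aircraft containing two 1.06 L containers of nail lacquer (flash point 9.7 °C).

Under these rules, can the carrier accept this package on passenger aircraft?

With flash point 9.7 °C (≤ 23 °C), the nail lacquer falls in Class 3.
Class 3 quantity: two 1.06 L containers = 2.12 L.
2.12 L > 2 L (passenger aircraft limit, Class 3) — over the limit.

No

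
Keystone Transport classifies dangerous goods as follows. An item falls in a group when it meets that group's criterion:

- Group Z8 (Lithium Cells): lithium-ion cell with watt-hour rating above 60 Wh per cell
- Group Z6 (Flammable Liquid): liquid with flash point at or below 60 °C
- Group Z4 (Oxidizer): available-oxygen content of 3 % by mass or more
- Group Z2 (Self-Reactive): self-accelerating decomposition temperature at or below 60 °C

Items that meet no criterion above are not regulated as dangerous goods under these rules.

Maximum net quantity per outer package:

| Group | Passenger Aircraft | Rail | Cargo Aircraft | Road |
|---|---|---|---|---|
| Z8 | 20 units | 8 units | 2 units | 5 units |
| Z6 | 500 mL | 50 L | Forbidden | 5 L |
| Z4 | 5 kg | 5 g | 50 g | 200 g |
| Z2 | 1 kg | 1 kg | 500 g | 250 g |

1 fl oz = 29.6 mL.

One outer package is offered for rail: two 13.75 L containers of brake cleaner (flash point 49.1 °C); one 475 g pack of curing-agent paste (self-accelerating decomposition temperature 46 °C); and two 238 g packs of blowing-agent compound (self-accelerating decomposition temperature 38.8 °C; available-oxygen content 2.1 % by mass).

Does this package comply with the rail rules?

The brake cleaner has flash point 49.1 °C, which is ≤ 60 °C, so it is Group Z6 (Flammable Liquid).
The curing-agent paste has self-accelerating decomposition temperature 46 °C, which is ≤ 60 °C, so it is Group Z2 (Self-Reactive).
Self-accelerating decomposition temperature 38.8 °C meets the Group Z2 criterion (Self-Reactive), so the blowing-agent compound is Group Z2.
Group Z2 net quantity: 475 g + (two 238 g packs = 476 g) = 951 g.
That is within the Group Z2 rail limit of 1 kg.
Group Z6 quantity: two 13.75 L containers = 27.5 L.
27.5 L ≤ 50 L (rail limit, Group Z6) — within limit.
Every hazard group is within its rail limit and no segregation rule is violated.

Yes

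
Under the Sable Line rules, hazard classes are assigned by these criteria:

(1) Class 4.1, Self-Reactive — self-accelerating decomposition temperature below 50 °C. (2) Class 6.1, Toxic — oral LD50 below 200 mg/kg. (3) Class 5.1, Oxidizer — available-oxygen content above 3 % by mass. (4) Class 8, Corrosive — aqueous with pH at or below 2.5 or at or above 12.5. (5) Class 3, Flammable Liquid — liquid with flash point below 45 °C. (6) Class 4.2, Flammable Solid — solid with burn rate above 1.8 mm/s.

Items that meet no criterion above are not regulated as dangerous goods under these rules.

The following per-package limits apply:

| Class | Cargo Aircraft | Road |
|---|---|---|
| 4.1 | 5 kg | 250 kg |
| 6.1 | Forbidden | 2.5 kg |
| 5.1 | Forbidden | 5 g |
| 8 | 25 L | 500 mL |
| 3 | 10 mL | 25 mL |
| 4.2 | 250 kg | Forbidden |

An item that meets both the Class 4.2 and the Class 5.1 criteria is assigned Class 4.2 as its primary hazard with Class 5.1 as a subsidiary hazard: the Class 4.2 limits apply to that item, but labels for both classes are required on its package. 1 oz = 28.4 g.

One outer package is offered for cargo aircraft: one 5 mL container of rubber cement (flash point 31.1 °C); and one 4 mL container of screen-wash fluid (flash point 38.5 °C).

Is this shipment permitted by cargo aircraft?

Yes

Flash point 31.1 °C meets the Class 3 criterion (Flammable Liquid), so the rubber cement is Class 3.
With flash point 38.5 °C (< 45 °C), the screen-wash fluid falls in Class 3.
Class 3 net quantity: 5 mL + 4 mL = 9 mL.
9 mL is within the cargo aircraft limit of 10 mL for Class 3.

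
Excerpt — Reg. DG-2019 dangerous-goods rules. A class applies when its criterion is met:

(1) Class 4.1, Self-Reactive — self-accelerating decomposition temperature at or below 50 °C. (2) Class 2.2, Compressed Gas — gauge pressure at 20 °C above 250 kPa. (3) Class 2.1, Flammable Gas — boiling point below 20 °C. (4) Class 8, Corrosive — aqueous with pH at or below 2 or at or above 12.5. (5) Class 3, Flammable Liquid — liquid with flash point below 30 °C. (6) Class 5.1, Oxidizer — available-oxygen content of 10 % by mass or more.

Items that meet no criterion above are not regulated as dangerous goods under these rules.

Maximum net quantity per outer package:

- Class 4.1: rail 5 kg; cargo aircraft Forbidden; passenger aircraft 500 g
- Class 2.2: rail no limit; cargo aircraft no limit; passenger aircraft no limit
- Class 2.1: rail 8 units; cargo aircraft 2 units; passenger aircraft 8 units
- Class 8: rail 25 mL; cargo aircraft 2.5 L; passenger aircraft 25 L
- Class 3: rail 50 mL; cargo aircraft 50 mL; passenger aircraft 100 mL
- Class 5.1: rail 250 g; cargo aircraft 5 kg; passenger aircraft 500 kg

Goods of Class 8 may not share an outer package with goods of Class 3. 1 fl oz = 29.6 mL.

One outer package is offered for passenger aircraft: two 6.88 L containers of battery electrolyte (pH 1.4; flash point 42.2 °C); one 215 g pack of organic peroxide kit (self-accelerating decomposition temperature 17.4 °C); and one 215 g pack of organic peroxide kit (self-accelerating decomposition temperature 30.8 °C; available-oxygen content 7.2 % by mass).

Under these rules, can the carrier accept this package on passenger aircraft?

Yes

Battery electrolyte: pH 1.4 ≤ 2 → Class 8 (Corrosive).
With self-accelerating decomposition temperature 17.4 °C (≤ 50 °C), the organic peroxide kit falls in Class 4.1.
With self-accelerating decomposition temperature 30.8 °C (≤ 50 °C), the organic peroxide kit falls in Class 4.1.
Class 8 quantity: two 6.88 L containers = 13.76 L.
13.76 L ≤ 25 L (passenger aircraft limit, Class 8) — within limit.
Total Class 4.1: 215 g + 215 g = 430 g.
430 g is within the passenger aircraft limit of 500 g for Class 4.1.
The segregation rule (Class 8 with Class 3) does not apply to Class 8 with Class 4.1.
Every hazard class is within its passenger aircraft limit and no segregation rule is violated.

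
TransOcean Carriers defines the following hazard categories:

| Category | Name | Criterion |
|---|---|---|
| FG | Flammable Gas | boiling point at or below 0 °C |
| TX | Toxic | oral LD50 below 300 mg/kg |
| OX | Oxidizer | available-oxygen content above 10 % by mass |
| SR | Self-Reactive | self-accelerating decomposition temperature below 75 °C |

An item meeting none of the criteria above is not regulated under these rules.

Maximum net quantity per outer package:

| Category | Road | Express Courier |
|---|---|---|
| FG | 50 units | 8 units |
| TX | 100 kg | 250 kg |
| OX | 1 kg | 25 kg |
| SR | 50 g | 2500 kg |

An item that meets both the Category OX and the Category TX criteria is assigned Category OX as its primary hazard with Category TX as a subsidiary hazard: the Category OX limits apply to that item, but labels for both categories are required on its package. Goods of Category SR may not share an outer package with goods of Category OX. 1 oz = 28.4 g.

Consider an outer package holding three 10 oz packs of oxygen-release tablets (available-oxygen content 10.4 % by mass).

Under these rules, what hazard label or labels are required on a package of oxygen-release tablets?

With available-oxygen content 10.4 % by mass (> 10 % by mass), the oxygen-release tablets fall in Category OX.
Only the Category OX label is required.

Category OX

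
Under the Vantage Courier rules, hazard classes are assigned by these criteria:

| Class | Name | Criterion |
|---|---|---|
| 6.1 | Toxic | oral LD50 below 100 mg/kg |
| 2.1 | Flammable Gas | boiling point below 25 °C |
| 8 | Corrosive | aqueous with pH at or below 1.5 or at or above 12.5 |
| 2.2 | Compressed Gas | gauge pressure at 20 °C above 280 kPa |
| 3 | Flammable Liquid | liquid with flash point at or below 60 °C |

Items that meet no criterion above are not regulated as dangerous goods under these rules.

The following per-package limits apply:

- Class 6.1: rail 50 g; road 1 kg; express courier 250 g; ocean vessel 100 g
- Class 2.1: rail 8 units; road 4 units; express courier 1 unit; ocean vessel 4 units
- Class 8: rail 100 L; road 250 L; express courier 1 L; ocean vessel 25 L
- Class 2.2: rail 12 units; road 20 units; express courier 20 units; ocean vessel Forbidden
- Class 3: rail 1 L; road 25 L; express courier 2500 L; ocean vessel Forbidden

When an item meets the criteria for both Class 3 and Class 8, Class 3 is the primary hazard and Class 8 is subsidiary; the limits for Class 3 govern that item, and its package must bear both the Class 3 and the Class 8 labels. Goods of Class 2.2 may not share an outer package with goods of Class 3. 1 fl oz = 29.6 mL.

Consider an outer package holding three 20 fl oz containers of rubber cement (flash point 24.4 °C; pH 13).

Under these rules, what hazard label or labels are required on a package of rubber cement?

Class 3 and 8

Rubber cement: flash point 24.4 °C ≤ 60 °C → Class 3 (Flammable Liquid).
With pH 13 (≥ 12.5), the rubber cement falls in Class 8.
By the precedence rule Class 3 is primary and Class 8 is subsidiary, and that rule requires both labels on the package.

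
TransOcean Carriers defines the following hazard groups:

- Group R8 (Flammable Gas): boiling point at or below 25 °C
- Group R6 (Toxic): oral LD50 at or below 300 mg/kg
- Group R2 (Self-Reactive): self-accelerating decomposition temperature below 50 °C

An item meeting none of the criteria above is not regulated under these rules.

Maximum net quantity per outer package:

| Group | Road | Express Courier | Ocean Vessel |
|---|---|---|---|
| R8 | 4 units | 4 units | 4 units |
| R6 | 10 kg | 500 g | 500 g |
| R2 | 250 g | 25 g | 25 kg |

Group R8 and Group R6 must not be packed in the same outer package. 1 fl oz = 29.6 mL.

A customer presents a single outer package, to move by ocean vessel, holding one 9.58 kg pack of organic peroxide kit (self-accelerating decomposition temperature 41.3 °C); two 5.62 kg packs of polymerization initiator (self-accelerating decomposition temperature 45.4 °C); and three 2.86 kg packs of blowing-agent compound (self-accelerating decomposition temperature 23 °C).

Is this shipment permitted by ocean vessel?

No

With self-accelerating decomposition temperature 41.3 °C (< 50 °C), the organic peroxide kit falls in Group R2.
The polymerization initiator has self-accelerating decomposition temperature 45.4 °C, which is < 50 °C, so it is Group R2 (Self-Reactive).
Blowing-agent compound: self-accelerating decomposition temperature 23 °C < 50 °C → Group R2 (Self-Reactive).
Total Group R2: 9.58 kg + (two 5.62 kg packs = 11.24 kg) + (three 2.86 kg packs = 8.58 kg) = 29.4 kg.
That exceeds the Group R2 ocean vessel limit of 25 kg.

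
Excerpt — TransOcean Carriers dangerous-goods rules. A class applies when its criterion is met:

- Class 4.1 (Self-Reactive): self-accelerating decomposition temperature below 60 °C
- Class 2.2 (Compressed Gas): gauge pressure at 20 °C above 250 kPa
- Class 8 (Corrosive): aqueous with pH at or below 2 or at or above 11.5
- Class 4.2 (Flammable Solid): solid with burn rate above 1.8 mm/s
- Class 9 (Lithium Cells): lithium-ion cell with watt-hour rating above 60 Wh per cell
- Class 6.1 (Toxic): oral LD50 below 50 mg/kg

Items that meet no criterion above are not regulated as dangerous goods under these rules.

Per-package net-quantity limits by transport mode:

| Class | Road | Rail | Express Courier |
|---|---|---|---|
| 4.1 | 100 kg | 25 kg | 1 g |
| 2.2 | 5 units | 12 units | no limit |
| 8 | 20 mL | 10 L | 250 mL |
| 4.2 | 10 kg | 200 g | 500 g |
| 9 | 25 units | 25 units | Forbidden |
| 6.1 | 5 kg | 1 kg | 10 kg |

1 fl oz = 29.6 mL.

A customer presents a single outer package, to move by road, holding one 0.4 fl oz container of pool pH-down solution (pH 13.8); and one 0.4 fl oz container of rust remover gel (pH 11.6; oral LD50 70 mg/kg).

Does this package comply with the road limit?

No

The pool pH-down solution has pH 13.8, which is ≥ 11.5, so it is Class 8 (Corrosive).
The rust remover gel has pH 11.6, which is ≥ 11.5, so it is Class 8 (Corrosive).
Total Class 8: (one 0.4 fl oz container = 11.84 mL) + (one 0.4 fl oz container = 11.84 mL) = 23.68 mL.
23.68 mL exceeds the road limit of 20 mL for Class 8.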